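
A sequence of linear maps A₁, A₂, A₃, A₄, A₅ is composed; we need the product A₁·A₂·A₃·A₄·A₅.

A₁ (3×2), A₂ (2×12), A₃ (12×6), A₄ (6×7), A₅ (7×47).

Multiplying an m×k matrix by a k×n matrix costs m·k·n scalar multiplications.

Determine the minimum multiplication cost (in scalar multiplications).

1168

Adjacent pairs: A₁A₂ = 3·2·12 = 72; A₂A₃ = 2·12·6 = 144; A₃A₄ = 12·6·7 = 504; A₄A₅ = 6·7·47 = 1974.
Length 3: A₁..A₃: k=1: 0+144+3·2·6=180; k=2: 72+0+3·12·6=288 → min 180 | A₂..A₄: k=2: 0+504+2·12·7=672; k=3: 144+0+2·6·7=228 → min 228 | A₃..A₅: k=3: 0+1974+12·6·47=5358; k=4: 504+0+12·7·47=4452 → min 4452.
Length 4: A₁..A₄: k=1: 0+228+3·2·7=270; k=2: 72+504+3·12·7=828; k=3: 180+0+3·6·7=306 → min 270 | A₂..A₅: k=2: 0+4452+2·12·47=5580; k=3: 144+1974+2·6·47=2682; k=4: 228+0+2·7·47=886 → min 886.
Length 5: A₁..A₅: k=1: 0+886+3·2·47=1168; k=2: 72+4452+3·12·47=6216; k=3: 180+1974+3·6·47=3000; k=4: 270+0+3·7·47=1257 → min 1168.
Optimal order: (A₁·(((A₂·A₃)·A₄)·A₅)) with cost 1168.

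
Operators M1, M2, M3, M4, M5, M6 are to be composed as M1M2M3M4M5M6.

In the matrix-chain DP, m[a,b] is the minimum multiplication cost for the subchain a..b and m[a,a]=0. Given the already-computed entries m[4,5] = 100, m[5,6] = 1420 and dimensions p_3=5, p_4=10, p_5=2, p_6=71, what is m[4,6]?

810

m[4,6] = min over k∈[4,5] of m[4,k]+m[k+1,6]+p_{3}·p_k·p_{6}.
k=4: 0 + 1420 + 5·10·71 = 4970; k=5: 100 + 0 + 5·2·71 = 810.
Minimum: 810 at k=5.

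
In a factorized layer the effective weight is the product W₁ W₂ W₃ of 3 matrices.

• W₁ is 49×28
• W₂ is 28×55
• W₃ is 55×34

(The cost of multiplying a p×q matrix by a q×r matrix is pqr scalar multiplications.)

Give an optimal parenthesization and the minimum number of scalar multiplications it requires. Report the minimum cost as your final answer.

(W₁ (W₂ W₃)): cost 99008.
((W₁ W₂) W₃): cost 167090.
Optimal: (W₁ (W₂ W₃)) with cost 99008.

99008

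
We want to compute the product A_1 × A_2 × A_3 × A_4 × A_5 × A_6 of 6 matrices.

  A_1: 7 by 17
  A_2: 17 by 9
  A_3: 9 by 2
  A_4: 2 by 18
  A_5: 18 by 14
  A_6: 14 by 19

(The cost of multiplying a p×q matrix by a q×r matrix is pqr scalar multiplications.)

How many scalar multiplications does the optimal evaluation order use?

Adjacent pairs: A_1A_2 = 7·17·9 = 1071; A_2A_3 = 17·9·2 = 306; A_3A_4 = 9·2·18 = 324; A_4A_5 = 2·18·14 = 504; A_5A_6 = 18·14·19 = 4788.
Length 3: A_1..A_3: k=1: 0+306+7·17·2=544; k=2: 1071+0+7·9·2=1197 → min 544 | A_2..A_4: k=2: 0+324+17·9·18=3078; k=3: 306+0+17·2·18=918 → min 918 | A_3..A_5: k=3: 0+504+9·2·14=756; k=4: 324+0+9·18·14=2592 → min 756 | A_4..A_6: k=4: 0+4788+2·18·19=5472; k=5: 504+0+2·14·19=1036 → min 1036.
Length 4: A_1..A_4: k=1: 0+918+7·17·18=3060; k=2: 1071+324+7·9·18=2529; k=3: 544+0+7·2·18=796 → min 796 | A_2..A_5: k=2: 0+756+17·9·14=2898; k=3: 306+504+17·2·14=1286; k=4: 918+0+17·18·14=5202 → min 1286 | A_3..A_6: k=3: 0+1036+9·2·19=1378; k=4: 324+4788+9·18·19=8190; k=5: 756+0+9·14·19=3150 → min 1378.
Length 5: A_1..A_5: k=1: 0+1286+7·17·14=2952; k=2: 1071+756+7·9·14=2709; k=3: 544+504+7·2·14=1244; k=4: 796+0+7·18·14=2560 → min 1244 | A_2..A_6: k=2: 0+1378+17·9·19=4285; k=3: 306+1036+17·2·19=1988; k=4: 918+4788+17·18·19=11520; k=5: 1286+0+17·14·19=5808 → min 1988.
Length 6: A_1..A_6: k=1: 0+1988+7·17·19=4249; k=2: 1071+1378+7·9·19=3646; k=3: 544+1036+7·2·19=1846; k=4: 796+4788+7·18·19=7978; k=5: 1244+0+7·14·19=3106 → min 1846.
Optimal order: ((A_1 × (A_2 × A_3)) × ((A_4 × A_5) × A_6)) with cost 1846.

1846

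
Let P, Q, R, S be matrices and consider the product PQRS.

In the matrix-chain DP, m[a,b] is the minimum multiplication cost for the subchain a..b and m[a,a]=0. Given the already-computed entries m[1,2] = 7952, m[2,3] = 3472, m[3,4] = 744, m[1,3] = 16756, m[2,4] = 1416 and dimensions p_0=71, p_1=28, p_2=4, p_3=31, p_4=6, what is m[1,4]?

10400

m[1,4] = min over k∈[1,3] of m[1,k]+m[k+1,4]+p_{0}·p_k·p_{4}.
k=1: 0 + 1416 + 71·28·6 = 13344; k=2: 7952 + 744 + 71·4·6 = 10400; k=3: 16756 + 0 + 71·31·6 = 29962.
Minimum: 10400 at k=2.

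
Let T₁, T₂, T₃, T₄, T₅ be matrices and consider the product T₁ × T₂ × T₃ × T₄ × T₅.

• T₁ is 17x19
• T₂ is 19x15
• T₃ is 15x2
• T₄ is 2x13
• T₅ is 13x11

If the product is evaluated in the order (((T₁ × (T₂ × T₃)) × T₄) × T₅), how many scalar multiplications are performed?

4089

(T₂ × T₃): 19×15 by 15×2 → 19×2, cost 19·15·2 = 570
(T₁ × (T₂ × T₃)): 17×19 by 19×2 → 17×2, cost 17·19·2 = 646; cumulative 1216
((T₁ × (T₂ × T₃)) × T₄): 17×2 by 2×13 → 17×13, cost 17·2·13 = 442; cumulative 1658
(((T₁ × (T₂ × T₃)) × T₄) × T₅): 17×13 by 13×11 → 17×11, cost 17·13·11 = 2431; cumulative 4089
Total: 4089 scalar multiplications.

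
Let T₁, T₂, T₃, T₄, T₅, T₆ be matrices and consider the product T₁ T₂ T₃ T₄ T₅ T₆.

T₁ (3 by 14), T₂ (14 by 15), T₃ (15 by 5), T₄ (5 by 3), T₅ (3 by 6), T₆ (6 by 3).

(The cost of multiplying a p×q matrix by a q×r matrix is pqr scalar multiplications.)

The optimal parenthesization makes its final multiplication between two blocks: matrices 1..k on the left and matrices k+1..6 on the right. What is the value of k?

Adjacent pairs: T₁T₂ = 3·14·15 = 630; T₂T₃ = 14·15·5 = 1050; T₃T₄ = 15·5·3 = 225; T₄T₅ = 5·3·6 = 90; T₅T₆ = 3·6·3 = 54.
Length 3: T₁..T₃: k=1: 0+1050+3·14·5=1260; k=2: 630+0+3·15·5=855 → min 855 | T₂..T₄: k=2: 0+225+14·15·3=855; k=3: 1050+0+14·5·3=1260 → min 855 | T₃..T₅: k=3: 0+90+15·5·6=540; k=4: 225+0+15·3·6=495 → min 495 | T₄..T₆: k=4: 0+54+5·3·3=99; k=5: 90+0+5·6·3=180 → min 99.
Length 4: T₁..T₄: k=1: 0+855+3·14·3=981; k=2: 630+225+3·15·3=990; k=3: 855+0+3·5·3=900 → min 900 | T₂..T₅: k=2: 0+495+14·15·6=1755; k=3: 1050+90+14·5·6=1560; k=4: 855+0+14·3·6=1107 → min 1107 | T₃..T₆: k=3: 0+99+15·5·3=324; k=4: 225+54+15·3·3=414; k=5: 495+0+15·6·3=765 → min 324.
Length 5: T₁..T₅: k=1: 0+1107+3·14·6=1359; k=2: 630+495+3·15·6=1395; k=3: 855+90+3·5·6=1035; k=4: 900+0+3·3·6=954 → min 954 | T₂..T₆: k=2: 0+324+14·15·3=954; k=3: 1050+99+14·5·3=1359; k=4: 855+54+14·3·3=1035; k=5: 1107+0+14·6·3=1359 → min 954.
Top-level splits: k=1: (T₁..T₁)·(T₂..T₆) → 0+954+3·14·3 = 1080; k=2: (T₁..T₂)·(T₃..T₆) → 630+324+3·15·3 = 1089; k=3: (T₁..T₃)·(T₄..T₆) → 855+99+3·5·3 = 999; k=4: (T₁..T₄)·(T₅..T₆) → 900+54+3·3·3 = 981; k=5: (T₁..T₅)·(T₆..T₆) → 954+0+3·6·3 = 1008.
Best split is after T₄, i.e. k = 4.

4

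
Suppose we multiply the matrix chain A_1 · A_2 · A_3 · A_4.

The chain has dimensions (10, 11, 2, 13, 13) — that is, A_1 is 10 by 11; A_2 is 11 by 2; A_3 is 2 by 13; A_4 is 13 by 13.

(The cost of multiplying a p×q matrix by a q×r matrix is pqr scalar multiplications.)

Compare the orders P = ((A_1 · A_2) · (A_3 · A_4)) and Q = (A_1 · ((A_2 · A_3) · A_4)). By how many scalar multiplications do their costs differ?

Order P = ((A_1 · A_2) · (A_3 · A_4)): (A_1 · A_2): 10×11 by 11×2 → 10×2, cost 10·11·2 = 220; (A_3 · A_4): 2×13 by 13×13 → 2×13, cost 2·13·13 = 338; ((A_1 · A_2) · (A_3 · A_4)): 10×2 by 2×13 → 10×13, cost 10·2·13 = 260; cumulative 818. Total 818.
Order Q = (A_1 · ((A_2 · A_3) · A_4)): (A_2 · A_3): 11×2 by 2×13 → 11×13, cost 11·2·13 = 286; ((A_2 · A_3) · A_4): 11×13 by 13×13 → 11×13, cost 11·13·13 = 1859; cumulative 2145; (A_1 · ((A_2 · A_3) · A_4)): 10×11 by 11×13 → 10×13, cost 10·11·13 = 1430; cumulative 3575. Total 3575.
Difference: |818 − 3575| = 2757.

2757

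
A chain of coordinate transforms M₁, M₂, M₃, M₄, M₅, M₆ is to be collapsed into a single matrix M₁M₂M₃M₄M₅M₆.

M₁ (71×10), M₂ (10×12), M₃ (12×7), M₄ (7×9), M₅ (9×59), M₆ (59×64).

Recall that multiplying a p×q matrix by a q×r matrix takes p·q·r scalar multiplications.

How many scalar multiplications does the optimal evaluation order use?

67767

Adjacent pairs: M₁M₂ = 71·10·12 = 8520; M₂M₃ = 10·12·7 = 840; M₃M₄ = 12·7·9 = 756; M₄M₅ = 7·9·59 = 3717; M₅M₆ = 9·59·64 = 33984.
Length 3: M₁..M₃: k=1: 0+840+71·10·7=5810; k=2: 8520+0+71·12·7=14484 → min 5810 | M₂..M₄: k=2: 0+756+10·12·9=1836; k=3: 840+0+10·7·9=1470 → min 1470 | M₃..M₅: k=3: 0+3717+12·7·59=8673; k=4: 756+0+12·9·59=7128 → min 7128 | M₄..M₆: k=4: 0+33984+7·9·64=38016; k=5: 3717+0+7·59·64=30149 → min 30149.
Length 4: M₁..M₄: k=1: 0+1470+71·10·9=7860; k=2: 8520+756+71·12·9=16944; k=3: 5810+0+71·7·9=10283 → min 7860 | M₂..M₅: k=2: 0+7128+10·12·59=14208; k=3: 840+3717+10·7·59=8687; k=4: 1470+0+10·9·59=6780 → min 6780 | M₃..M₆: k=3: 0+30149+12·7·64=35525; k=4: 756+33984+12·9·64=41652; k=5: 7128+0+12·59·64=52440 → min 35525.
Length 5: M₁..M₅: k=1: 0+6780+71·10·59=48670; k=2: 8520+7128+71·12·59=65916; k=3: 5810+3717+71·7·59=38850; k=4: 7860+0+71·9·59=45561 → min 38850 | M₂..M₆: k=2: 0+35525+10·12·64=43205; k=3: 840+30149+10·7·64=35469; k=4: 1470+33984+10·9·64=41214; k=5: 6780+0+10·59·64=44540 → min 35469.
Length 6: M₁..M₆: k=1: 0+35469+71·10·64=80909; k=2: 8520+35525+71·12·64=98573; k=3: 5810+30149+71·7·64=67767; k=4: 7860+33984+71·9·64=82740; k=5: 38850+0+71·59·64=306946 → min 67767.
Optimal order: ((M₁(M₂M₃))((M₄M₅)M₆)) with cost 67767.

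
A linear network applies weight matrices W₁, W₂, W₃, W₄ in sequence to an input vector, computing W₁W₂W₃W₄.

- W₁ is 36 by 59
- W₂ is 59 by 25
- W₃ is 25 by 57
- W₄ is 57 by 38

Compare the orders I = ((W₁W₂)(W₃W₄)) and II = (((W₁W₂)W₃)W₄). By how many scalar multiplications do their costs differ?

40926

Order I = ((W₁W₂)(W₃W₄)): (W₁W₂): 36×59 by 59×25 → 36×25, cost 36·59·25 = 53100; (W₃W₄): 25×57 by 57×38 → 25×38, cost 25·57·38 = 54150; ((W₁W₂)(W₃W₄)): 36×25 by 25×38 → 36×38, cost 36·25·38 = 34200; cumulative 141450. Total 141450.
Order II = (((W₁W₂)W₃)W₄): (W₁W₂): 36×59 by 59×25 → 36×25, cost 36·59·25 = 53100; ((W₁W₂)W₃): 36×25 by 25×57 → 36×57, cost 36·25·57 = 51300; cumulative 104400; (((W₁W₂)W₃)W₄): 36×57 by 57×38 → 36×38, cost 36·57·38 = 77976; cumulative 182376. Total 182376.
Difference: |141450 − 182376| = 40926.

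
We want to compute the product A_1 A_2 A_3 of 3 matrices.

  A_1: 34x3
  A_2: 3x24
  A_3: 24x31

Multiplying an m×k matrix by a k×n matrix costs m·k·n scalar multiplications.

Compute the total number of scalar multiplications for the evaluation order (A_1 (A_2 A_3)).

(A_2 A_3): 3×24 by 24×31 → 3×31, cost 3·24·31 = 2232
(A_1 (A_2 A_3)): 34×3 by 3×31 → 34×31, cost 34·3·31 = 3162; cumulative 5394
Total: 5394 scalar multiplications.

5394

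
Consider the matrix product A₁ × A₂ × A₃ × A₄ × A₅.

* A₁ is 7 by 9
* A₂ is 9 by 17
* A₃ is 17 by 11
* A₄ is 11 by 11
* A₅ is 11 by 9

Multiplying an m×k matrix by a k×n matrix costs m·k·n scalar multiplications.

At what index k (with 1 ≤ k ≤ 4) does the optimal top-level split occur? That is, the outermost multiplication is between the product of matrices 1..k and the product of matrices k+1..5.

4

Adjacent pairs: A₁A₂ = 7·9·17 = 1071; A₂A₃ = 9·17·11 = 1683; A₃A₄ = 17·11·11 = 2057; A₄A₅ = 11·11·9 = 1089.
Length 3: A₁..A₃: k=1: 0+1683+7·9·11=2376; k=2: 1071+0+7·17·11=2380 → min 2376 | A₂..A₄: k=2: 0+2057+9·17·11=3740; k=3: 1683+0+9·11·11=2772 → min 2772 | A₃..A₅: k=3: 0+1089+17·11·9=2772; k=4: 2057+0+17·11·9=3740 → min 2772.
Length 4: A₁..A₄: k=1: 0+2772+7·9·11=3465; k=2: 1071+2057+7·17·11=4437; k=3: 2376+0+7·11·11=3223 → min 3223 | A₂..A₅: k=2: 0+2772+9·17·9=4149; k=3: 1683+1089+9·11·9=3663; k=4: 2772+0+9·11·9=3663 → min 3663.
Top-level splits: k=1: (A₁..A₁)·(A₂..A₅) → 0+3663+7·9·9 = 4230; k=2: (A₁..A₂)·(A₃..A₅) → 1071+2772+7·17·9 = 4914; k=3: (A₁..A₃)·(A₄..A₅) → 2376+1089+7·11·9 = 4158; k=4: (A₁..A₄)·(A₅..A₅) → 3223+0+7·11·9 = 3916.
Best split is after A₄, i.e. k = 4.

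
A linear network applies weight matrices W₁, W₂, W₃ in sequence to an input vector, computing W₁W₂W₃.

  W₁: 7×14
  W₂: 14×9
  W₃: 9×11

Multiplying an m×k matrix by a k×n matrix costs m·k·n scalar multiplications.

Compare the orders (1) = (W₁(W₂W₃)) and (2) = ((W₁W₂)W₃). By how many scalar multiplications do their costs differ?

889

Order (1) = (W₁(W₂W₃)): (W₂W₃): 14×9 by 9×11 → 14×11, cost 14·9·11 = 1386; (W₁(W₂W₃)): 7×14 by 14×11 → 7×11, cost 7·14·11 = 1078; cumulative 2464. Total 2464.
Order (2) = ((W₁W₂)W₃): (W₁W₂): 7×14 by 14×9 → 7×9, cost 7·14·9 = 882; ((W₁W₂)W₃): 7×9 by 9×11 → 7×11, cost 7·9·11 = 693; cumulative 1575. Total 1575.
Difference: |2464 − 1575| = 889.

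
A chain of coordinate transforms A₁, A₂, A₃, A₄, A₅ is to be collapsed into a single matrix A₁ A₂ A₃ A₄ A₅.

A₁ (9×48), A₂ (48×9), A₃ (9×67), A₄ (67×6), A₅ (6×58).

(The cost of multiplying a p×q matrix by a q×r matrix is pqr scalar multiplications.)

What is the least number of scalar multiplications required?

11124

Adjacent pairs: A₁A₂ = 9·48·9 = 3888; A₂A₃ = 48·9·67 = 28944; A₃A₄ = 9·67·6 = 3618; A₄A₅ = 67·6·58 = 23316.
Length 3: A₁..A₃: k=1: 0+28944+9·48·67=57888; k=2: 3888+0+9·9·67=9315 → min 9315 | A₂..A₄: k=2: 0+3618+48·9·6=6210; k=3: 28944+0+48·67·6=48240 → min 6210 | A₃..A₅: k=3: 0+23316+9·67·58=58290; k=4: 3618+0+9·6·58=6750 → min 6750.
Length 4: A₁..A₄: k=1: 0+6210+9·48·6=8802; k=2: 3888+3618+9·9·6=7992; k=3: 9315+0+9·67·6=12933 → min 7992 | A₂..A₅: k=2: 0+6750+48·9·58=31806; k=3: 28944+23316+48·67·58=238788; k=4: 6210+0+48·6·58=22914 → min 22914.
Length 5: A₁..A₅: k=1: 0+22914+9·48·58=47970; k=2: 3888+6750+9·9·58=15336; k=3: 9315+23316+9·67·58=67605; k=4: 7992+0+9·6·58=11124 → min 11124.
Optimal order: (((A₁ A₂) (A₃ A₄)) A₅) with cost 11124.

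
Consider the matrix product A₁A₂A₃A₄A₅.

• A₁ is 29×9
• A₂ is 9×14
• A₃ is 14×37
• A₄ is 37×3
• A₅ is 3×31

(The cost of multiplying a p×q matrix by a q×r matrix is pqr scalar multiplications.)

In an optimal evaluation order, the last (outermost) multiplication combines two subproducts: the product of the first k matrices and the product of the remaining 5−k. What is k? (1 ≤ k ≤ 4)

Adjacent pairs: A₁A₂ = 29·9·14 = 3654; A₂A₃ = 9·14·37 = 4662; A₃A₄ = 14·37·3 = 1554; A₄A₅ = 37·3·31 = 3441.
Length 3: A₁..A₃: k=1: 0+4662+29·9·37=14319; k=2: 3654+0+29·14·37=18676 → min 14319 | A₂..A₄: k=2: 0+1554+9·14·3=1932; k=3: 4662+0+9·37·3=5661 → min 1932 | A₃..A₅: k=3: 0+3441+14·37·31=19499; k=4: 1554+0+14·3·31=2856 → min 2856.
Length 4: A₁..A₄: k=1: 0+1932+29·9·3=2715; k=2: 3654+1554+29·14·3=6426; k=3: 14319+0+29·37·3=17538 → min 2715 | A₂..A₅: k=2: 0+2856+9·14·31=6762; k=3: 4662+3441+9·37·31=18426; k=4: 1932+0+9·3·31=2769 → min 2769.
Top-level splits: k=1: (A₁..A₁)·(A₂..A₅) → 0+2769+29·9·31 = 10860; k=2: (A₁..A₂)·(A₃..A₅) → 3654+2856+29·14·31 = 19096; k=3: (A₁..A₃)·(A₄..A₅) → 14319+3441+29·37·31 = 51023; k=4: (A₁..A₄)·(A₅..A₅) → 2715+0+29·3·31 = 5412.
Best split is after A₄, i.e. k = 4.

4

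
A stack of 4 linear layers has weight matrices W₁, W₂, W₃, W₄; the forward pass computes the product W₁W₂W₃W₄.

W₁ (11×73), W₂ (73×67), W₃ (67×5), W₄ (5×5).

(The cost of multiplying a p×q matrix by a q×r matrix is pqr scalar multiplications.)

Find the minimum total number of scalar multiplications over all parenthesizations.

Adjacent pairs: W₁W₂ = 11·73·67 = 53801; W₂W₃ = 73·67·5 = 24455; W₃W₄ = 67·5·5 = 1675.
Length 3: W₁..W₃: k=1: 0+24455+11·73·5=28470; k=2: 53801+0+11·67·5=57486 → min 28470 | W₂..W₄: k=2: 0+1675+73·67·5=26130; k=3: 24455+0+73·5·5=26280 → min 26130.
Length 4: W₁..W₄: k=1: 0+26130+11·73·5=30145; k=2: 53801+1675+11·67·5=59161; k=3: 28470+0+11·5·5=28745 → min 28745.
Optimal order: ((W₁(W₂W₃))W₄) with cost 28745.

28745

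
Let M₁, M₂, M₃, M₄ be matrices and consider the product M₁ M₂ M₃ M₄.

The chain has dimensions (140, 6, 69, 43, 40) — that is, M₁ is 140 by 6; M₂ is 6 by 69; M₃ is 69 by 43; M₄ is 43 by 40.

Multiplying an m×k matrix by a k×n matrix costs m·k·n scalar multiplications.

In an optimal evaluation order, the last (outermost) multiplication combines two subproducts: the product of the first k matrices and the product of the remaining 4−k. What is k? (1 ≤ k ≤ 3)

1

Adjacent pairs: M₁M₂ = 140·6·69 = 57960; M₂M₃ = 6·69·43 = 17802; M₃M₄ = 69·43·40 = 118680.
Length 3: M₁..M₃: k=1: 0+17802+140·6·43=53922; k=2: 57960+0+140·69·43=473340 → min 53922 | M₂..M₄: k=2: 0+118680+6·69·40=135240; k=3: 17802+0+6·43·40=28122 → min 28122.
Top-level splits: k=1: (M₁..M₁)·(M₂..M₄) → 0+28122+140·6·40 = 61722; k=2: (M₁..M₂)·(M₃..M₄) → 57960+118680+140·69·40 = 563040; k=3: (M₁..M₃)·(M₄..M₄) → 53922+0+140·43·40 = 294722.
Best split is after M₁, i.e. k = 1.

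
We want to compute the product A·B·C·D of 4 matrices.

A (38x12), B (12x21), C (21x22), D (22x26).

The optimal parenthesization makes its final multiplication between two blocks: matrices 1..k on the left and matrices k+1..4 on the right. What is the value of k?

1

Adjacent pairs: AB = 38·12·21 = 9576; BC = 12·21·22 = 5544; CD = 21·22·26 = 12012.
Length 3: A..C: k=1: 0+5544+38·12·22=15576; k=2: 9576+0+38·21·22=27132 → min 15576 | B..D: k=2: 0+12012+12·21·26=18564; k=3: 5544+0+12·22·26=12408 → min 12408.
Top-level splits: k=1: (A..A)·(B..D) → 0+12408+38·12·26 = 24264; k=2: (A..B)·(C..D) → 9576+12012+38·21·26 = 42336; k=3: (A..C)·(D..D) → 15576+0+38·22·26 = 37312.
Best split is after A, i.e. k = 1.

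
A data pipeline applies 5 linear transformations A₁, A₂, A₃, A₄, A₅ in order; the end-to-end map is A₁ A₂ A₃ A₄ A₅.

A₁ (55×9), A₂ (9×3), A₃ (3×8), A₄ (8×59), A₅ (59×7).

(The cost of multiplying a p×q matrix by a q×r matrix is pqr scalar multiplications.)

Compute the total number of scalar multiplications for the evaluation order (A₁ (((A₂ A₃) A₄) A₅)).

(A₂ A₃): 9×3 by 3×8 → 9×8, cost 9·3·8 = 216
((A₂ A₃) A₄): 9×8 by 8×59 → 9×59, cost 9·8·59 = 4248; cumulative 4464
(((A₂ A₃) A₄) A₅): 9×59 by 59×7 → 9×7, cost 9·59·7 = 3717; cumulative 8181
(A₁ (((A₂ A₃) A₄) A₅)): 55×9 by 9×7 → 55×7, cost 55·9·7 = 3465; cumulative 11646
Total: 11646 scalar multiplications.

11646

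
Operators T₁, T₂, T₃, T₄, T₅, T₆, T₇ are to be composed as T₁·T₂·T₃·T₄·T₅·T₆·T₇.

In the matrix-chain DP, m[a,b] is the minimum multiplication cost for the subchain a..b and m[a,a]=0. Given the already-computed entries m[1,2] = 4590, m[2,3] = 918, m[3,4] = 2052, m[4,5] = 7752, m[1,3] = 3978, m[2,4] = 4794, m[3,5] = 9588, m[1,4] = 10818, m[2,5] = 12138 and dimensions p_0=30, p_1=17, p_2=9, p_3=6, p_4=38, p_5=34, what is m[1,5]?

m[1,5] = min over k∈[1,4] of m[1,k]+m[k+1,5]+p_{0}·p_k·p_{5}.
k=1: 0 + 12138 + 30·17·34 = 29478; k=2: 4590 + 9588 + 30·9·34 = 23358; k=3: 3978 + 7752 + 30·6·34 = 17850; k=4: 10818 + 0 + 30·38·34 = 49578.
Minimum: 17850 at k=3.

17850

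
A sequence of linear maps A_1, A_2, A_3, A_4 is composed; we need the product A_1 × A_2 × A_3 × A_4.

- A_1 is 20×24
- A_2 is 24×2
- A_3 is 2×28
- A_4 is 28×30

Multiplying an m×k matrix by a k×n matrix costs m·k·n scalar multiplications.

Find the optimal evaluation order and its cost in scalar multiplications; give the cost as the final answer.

3840

Adjacent pairs: A_1A_2 = 20·24·2 = 960; A_2A_3 = 24·2·28 = 1344; A_3A_4 = 2·28·30 = 1680.
Length 3: A_1..A_3: k=1: 0+1344+20·24·28=14784; k=2: 960+0+20·2·28=2080 → min 2080 | A_2..A_4: k=2: 0+1680+24·2·30=3120; k=3: 1344+0+24·28·30=21504 → min 3120.
Length 4: A_1..A_4: k=1: 0+3120+20·24·30=17520; k=2: 960+1680+20·2·30=3840; k=3: 2080+0+20·28·30=18880 → min 3840.
Optimal parenthesization: ((A_1 × A_2) × (A_3 × A_4)) with cost 3840.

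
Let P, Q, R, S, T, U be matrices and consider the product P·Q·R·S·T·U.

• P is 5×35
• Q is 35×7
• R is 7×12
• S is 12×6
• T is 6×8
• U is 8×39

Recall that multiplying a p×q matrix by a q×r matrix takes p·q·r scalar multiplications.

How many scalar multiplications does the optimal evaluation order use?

3739

Adjacent pairs: PQ = 5·35·7 = 1225; QR = 35·7·12 = 2940; RS = 7·12·6 = 504; ST = 12·6·8 = 576; TU = 6·8·39 = 1872.
Length 3: P..R: k=1: 0+2940+5·35·12=5040; k=2: 1225+0+5·7·12=1645 → min 1645 | Q..S: k=2: 0+504+35·7·6=1974; k=3: 2940+0+35·12·6=5460 → min 1974 | R..T: k=3: 0+576+7·12·8=1248; k=4: 504+0+7·6·8=840 → min 840 | S..U: k=4: 0+1872+12·6·39=4680; k=5: 576+0+12·8·39=4320 → min 4320.
Length 4: P..S: k=1: 0+1974+5·35·6=3024; k=2: 1225+504+5·7·6=1939; k=3: 1645+0+5·12·6=2005 → min 1939 | Q..T: k=2: 0+840+35·7·8=2800; k=3: 2940+576+35·12·8=6876; k=4: 1974+0+35·6·8=3654 → min 2800 | R..U: k=3: 0+4320+7·12·39=7596; k=4: 504+1872+7·6·39=4014; k=5: 840+0+7·8·39=3024 → min 3024.
Length 5: P..T: k=1: 0+2800+5·35·8=4200; k=2: 1225+840+5·7·8=2345; k=3: 1645+576+5·12·8=2701; k=4: 1939+0+5·6·8=2179 → min 2179 | Q..U: k=2: 0+3024+35·7·39=12579; k=3: 2940+4320+35·12·39=23640; k=4: 1974+1872+35·6·39=12036; k=5: 2800+0+35·8·39=13720 → min 12036.
Length 6: P..U: k=1: 0+12036+5·35·39=18861; k=2: 1225+3024+5·7·39=5614; k=3: 1645+4320+5·12·39=8305; k=4: 1939+1872+5·6·39=4981; k=5: 2179+0+5·8·39=3739 → min 3739.
Optimal order: ((((P·Q)·(R·S))·T)·U) with cost 3739.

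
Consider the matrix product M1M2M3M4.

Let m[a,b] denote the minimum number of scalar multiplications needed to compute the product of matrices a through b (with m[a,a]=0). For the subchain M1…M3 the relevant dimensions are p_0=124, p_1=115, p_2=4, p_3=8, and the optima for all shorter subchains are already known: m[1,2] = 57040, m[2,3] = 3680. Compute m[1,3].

61008

m[1,3] = min over k∈[1,2] of m[1,k]+m[k+1,3]+p_{0}·p_k·p_{3}.
k=1: 0 + 3680 + 124·115·8 = 117760; k=2: 57040 + 0 + 124·4·8 = 61008.
Minimum: 61008 at k=2.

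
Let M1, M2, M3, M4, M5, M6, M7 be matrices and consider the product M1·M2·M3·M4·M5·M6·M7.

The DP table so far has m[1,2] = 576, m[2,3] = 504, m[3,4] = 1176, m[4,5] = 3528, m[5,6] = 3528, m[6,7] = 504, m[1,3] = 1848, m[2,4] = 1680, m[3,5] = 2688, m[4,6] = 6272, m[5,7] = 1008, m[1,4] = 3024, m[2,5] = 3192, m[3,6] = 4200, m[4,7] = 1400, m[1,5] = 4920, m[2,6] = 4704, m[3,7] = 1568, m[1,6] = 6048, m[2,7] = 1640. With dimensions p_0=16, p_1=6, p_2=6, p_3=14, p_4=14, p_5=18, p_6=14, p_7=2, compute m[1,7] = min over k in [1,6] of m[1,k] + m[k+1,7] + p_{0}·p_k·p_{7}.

1832

m[1,7] = min over k∈[1,6] of m[1,k]+m[k+1,7]+p_{0}·p_k·p_{7}.
k=1: 0 + 1640 + 16·6·2 = 1832; k=2: 576 + 1568 + 16·6·2 = 2336; k=3: 1848 + 1400 + 16·14·2 = 3696; k=4: 3024 + 1008 + 16·14·2 = 4480; k=5: 4920 + 504 + 16·18·2 = 6000; k=6: 6048 + 0 + 16·14·2 = 6496.
Minimum: 1832 at k=1.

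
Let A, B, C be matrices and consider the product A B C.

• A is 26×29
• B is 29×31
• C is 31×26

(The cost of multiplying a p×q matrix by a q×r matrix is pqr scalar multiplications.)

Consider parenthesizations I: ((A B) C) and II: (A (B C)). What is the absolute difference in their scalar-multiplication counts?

1352

Order I = ((A B) C): (A B): 26×29 by 29×31 → 26×31, cost 26·29·31 = 23374; ((A B) C): 26×31 by 31×26 → 26×26, cost 26·31·26 = 20956; cumulative 44330. Total 44330.
Order II = (A (B C)): (B C): 29×31 by 31×26 → 29×26, cost 29·31·26 = 23374; (A (B C)): 26×29 by 29×26 → 26×26, cost 26·29·26 = 19604; cumulative 42978. Total 42978.
Difference: |44330 − 42978| = 1352.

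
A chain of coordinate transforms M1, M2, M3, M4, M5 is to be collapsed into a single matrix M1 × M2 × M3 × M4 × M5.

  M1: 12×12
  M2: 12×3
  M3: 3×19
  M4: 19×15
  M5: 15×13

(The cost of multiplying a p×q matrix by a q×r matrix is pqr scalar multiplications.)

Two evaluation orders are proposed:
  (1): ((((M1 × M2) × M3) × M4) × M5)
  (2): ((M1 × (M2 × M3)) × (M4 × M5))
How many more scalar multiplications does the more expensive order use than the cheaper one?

3213

Order (1) = ((((M1 × M2) × M3) × M4) × M5): (M1 × M2): 12×12 by 12×3 → 12×3, cost 12·12·3 = 432; ((M1 × M2) × M3): 12×3 by 3×19 → 12×19, cost 12·3·19 = 684; cumulative 1116; (((M1 × M2) × M3) × M4): 12×19 by 19×15 → 12×15, cost 12·19·15 = 3420; cumulative 4536; ((((M1 × M2) × M3) × M4) × M5): 12×15 by 15×13 → 12×13, cost 12·15·13 = 2340; cumulative 6876. Total 6876.
Order (2) = ((M1 × (M2 × M3)) × (M4 × M5)): (M2 × M3): 12×3 by 3×19 → 12×19, cost 12·3·19 = 684; (M1 × (M2 × M3)): 12×12 by 12×19 → 12×19, cost 12·12·19 = 2736; cumulative 3420; (M4 × M5): 19×15 by 15×13 → 19×13, cost 19·15·13 = 3705; ((M1 × (M2 × M3)) × (M4 × M5)): 12×19 by 19×13 → 12×13, cost 12·19·13 = 2964; cumulative 10089. Total 10089.
Difference: |6876 − 10089| = 3213.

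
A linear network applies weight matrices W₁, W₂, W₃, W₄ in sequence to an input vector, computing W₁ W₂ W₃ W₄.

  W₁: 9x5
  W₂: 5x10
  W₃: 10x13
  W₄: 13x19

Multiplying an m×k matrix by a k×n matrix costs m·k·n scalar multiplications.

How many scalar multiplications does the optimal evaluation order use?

Adjacent pairs: W₁W₂ = 9·5·10 = 450; W₂W₃ = 5·10·13 = 650; W₃W₄ = 10·13·19 = 2470.
Length 3: W₁..W₃: k=1: 0+650+9·5·13=1235; k=2: 450+0+9·10·13=1620 → min 1235 | W₂..W₄: k=2: 0+2470+5·10·19=3420; k=3: 650+0+5·13·19=1885 → min 1885.
Length 4: W₁..W₄: k=1: 0+1885+9·5·19=2740; k=2: 450+2470+9·10·19=4630; k=3: 1235+0+9·13·19=3458 → min 2740.
Optimal order: (W₁ ((W₂ W₃) W₄)) with cost 2740.

2740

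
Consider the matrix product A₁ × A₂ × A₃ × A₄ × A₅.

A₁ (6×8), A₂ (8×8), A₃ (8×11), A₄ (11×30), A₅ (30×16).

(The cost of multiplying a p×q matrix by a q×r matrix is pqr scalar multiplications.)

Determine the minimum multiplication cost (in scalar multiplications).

5772

Adjacent pairs: A₁A₂ = 6·8·8 = 384; A₂A₃ = 8·8·11 = 704; A₃A₄ = 8·11·30 = 2640; A₄A₅ = 11·30·16 = 5280.
Length 3: A₁..A₃: k=1: 0+704+6·8·11=1232; k=2: 384+0+6·8·11=912 → min 912 | A₂..A₄: k=2: 0+2640+8·8·30=4560; k=3: 704+0+8·11·30=3344 → min 3344 | A₃..A₅: k=3: 0+5280+8·11·16=6688; k=4: 2640+0+8·30·16=6480 → min 6480.
Length 4: A₁..A₄: k=1: 0+3344+6·8·30=4784; k=2: 384+2640+6·8·30=4464; k=3: 912+0+6·11·30=2892 → min 2892 | A₂..A₅: k=2: 0+6480+8·8·16=7504; k=3: 704+5280+8·11·16=7392; k=4: 3344+0+8·30·16=7184 → min 7184.
Length 5: A₁..A₅: k=1: 0+7184+6·8·16=7952; k=2: 384+6480+6·8·16=7632; k=3: 912+5280+6·11·16=7248; k=4: 2892+0+6·30·16=5772 → min 5772.
Optimal order: ((((A₁ × A₂) × A₃) × A₄) × A₅) with cost 5772.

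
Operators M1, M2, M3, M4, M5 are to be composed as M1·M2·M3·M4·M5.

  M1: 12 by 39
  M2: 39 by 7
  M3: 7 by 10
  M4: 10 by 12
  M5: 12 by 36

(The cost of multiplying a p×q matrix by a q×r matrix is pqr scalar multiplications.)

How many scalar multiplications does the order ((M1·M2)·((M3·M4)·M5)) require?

10164

(M1·M2): 12×39 by 39×7 → 12×7, cost 12·39·7 = 3276
(M3·M4): 7×10 by 10×12 → 7×12, cost 7·10·12 = 840
((M3·M4)·M5): 7×12 by 12×36 → 7×36, cost 7·12·36 = 3024; cumulative 3864
((M1·M2)·((M3·M4)·M5)): 12×7 by 7×36 → 12×36, cost 12·7·36 = 3024; cumulative 10164
Total: 10164 scalar multiplications.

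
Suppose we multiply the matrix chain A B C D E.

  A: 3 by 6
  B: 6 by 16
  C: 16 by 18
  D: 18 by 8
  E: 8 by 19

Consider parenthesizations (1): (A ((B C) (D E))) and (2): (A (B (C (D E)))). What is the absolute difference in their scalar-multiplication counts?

Order (1) = (A ((B C) (D E))): (B C): 6×16 by 16×18 → 6×18, cost 6·16·18 = 1728; (D E): 18×8 by 8×19 → 18×19, cost 18·8·19 = 2736; ((B C) (D E)): 6×18 by 18×19 → 6×19, cost 6·18·19 = 2052; cumulative 6516; (A ((B C) (D E))): 3×6 by 6×19 → 3×19, cost 3·6·19 = 342; cumulative 6858. Total 6858.
Order (2) = (A (B (C (D E)))): (D E): 18×8 by 8×19 → 18×19, cost 18·8·19 = 2736; (C (D E)): 16×18 by 18×19 → 16×19, cost 16·18·19 = 5472; cumulative 8208; (B (C (D E))): 6×16 by 16×19 → 6×19, cost 6·16·19 = 1824; cumulative 10032; (A (B (C (D E)))): 3×6 by 6×19 → 3×19, cost 3·6·19 = 342; cumulative 10374. Total 10374.
Difference: |6858 − 10374| = 3516.

3516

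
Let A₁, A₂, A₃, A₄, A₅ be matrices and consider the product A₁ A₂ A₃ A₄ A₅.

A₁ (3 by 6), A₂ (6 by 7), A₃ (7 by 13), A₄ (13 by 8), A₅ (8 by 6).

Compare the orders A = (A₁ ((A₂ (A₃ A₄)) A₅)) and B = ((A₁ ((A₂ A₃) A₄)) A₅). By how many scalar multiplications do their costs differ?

2

Order A = (A₁ ((A₂ (A₃ A₄)) A₅)): (A₃ A₄): 7×13 by 13×8 → 7×8, cost 7·13·8 = 728; (A₂ (A₃ A₄)): 6×7 by 7×8 → 6×8, cost 6·7·8 = 336; cumulative 1064; ((A₂ (A₃ A₄)) A₅): 6×8 by 8×6 → 6×6, cost 6·8·6 = 288; cumulative 1352; (A₁ ((A₂ (A₃ A₄)) A₅)): 3×6 by 6×6 → 3×6, cost 3·6·6 = 108; cumulative 1460. Total 1460.
Order B = ((A₁ ((A₂ A₃) A₄)) A₅): (A₂ A₃): 6×7 by 7×13 → 6×13, cost 6·7·13 = 546; ((A₂ A₃) A₄): 6×13 by 13×8 → 6×8, cost 6·13·8 = 624; cumulative 1170; (A₁ ((A₂ A₃) A₄)): 3×6 by 6×8 → 3×8, cost 3·6·8 = 144; cumulative 1314; ((A₁ ((A₂ A₃) A₄)) A₅): 3×8 by 8×6 → 3×6, cost 3·8·6 = 144; cumulative 1458. Total 1458.
Difference: |1460 − 1458| = 2.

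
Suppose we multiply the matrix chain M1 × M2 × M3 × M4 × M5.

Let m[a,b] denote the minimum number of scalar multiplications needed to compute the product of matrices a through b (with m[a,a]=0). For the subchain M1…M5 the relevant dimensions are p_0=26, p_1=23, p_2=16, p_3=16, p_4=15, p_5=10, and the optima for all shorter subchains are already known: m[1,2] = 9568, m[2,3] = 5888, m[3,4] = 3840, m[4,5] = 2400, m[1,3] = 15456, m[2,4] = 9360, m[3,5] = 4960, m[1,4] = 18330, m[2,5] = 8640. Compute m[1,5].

14620

m[1,5] = min over k∈[1,4] of m[1,k]+m[k+1,5]+p_{0}·p_k·p_{5}.
k=1: 0 + 8640 + 26·23·10 = 14620; k=2: 9568 + 4960 + 26·16·10 = 18688; k=3: 15456 + 2400 + 26·16·10 = 22016; k=4: 18330 + 0 + 26·15·10 = 22230.
Minimum: 14620 at k=1.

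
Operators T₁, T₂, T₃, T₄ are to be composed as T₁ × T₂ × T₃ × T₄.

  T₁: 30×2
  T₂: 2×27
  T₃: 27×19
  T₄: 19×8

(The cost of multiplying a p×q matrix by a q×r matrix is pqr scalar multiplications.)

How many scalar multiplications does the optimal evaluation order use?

1810

Adjacent pairs: T₁T₂ = 30·2·27 = 1620; T₂T₃ = 2·27·19 = 1026; T₃T₄ = 27·19·8 = 4104.
Length 3: T₁..T₃: k=1: 0+1026+30·2·19=2166; k=2: 1620+0+30·27·19=17010 → min 2166 | T₂..T₄: k=2: 0+4104+2·27·8=4536; k=3: 1026+0+2·19·8=1330 → min 1330.
Length 4: T₁..T₄: k=1: 0+1330+30·2·8=1810; k=2: 1620+4104+30·27·8=12204; k=3: 2166+0+30·19·8=6726 → min 1810.
Optimal order: (T₁ × ((T₂ × T₃) × T₄)) with cost 1810.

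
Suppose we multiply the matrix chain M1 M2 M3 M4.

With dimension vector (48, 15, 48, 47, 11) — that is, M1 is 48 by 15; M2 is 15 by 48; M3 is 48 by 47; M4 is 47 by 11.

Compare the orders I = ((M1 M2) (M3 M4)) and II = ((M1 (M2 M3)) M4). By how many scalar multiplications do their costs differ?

Order I = ((M1 M2) (M3 M4)): (M1 M2): 48×15 by 15×48 → 48×48, cost 48·15·48 = 34560; (M3 M4): 48×47 by 47×11 → 48×11, cost 48·47·11 = 24816; ((M1 M2) (M3 M4)): 48×48 by 48×11 → 48×11, cost 48·48·11 = 25344; cumulative 84720. Total 84720.
Order II = ((M1 (M2 M3)) M4): (M2 M3): 15×48 by 48×47 → 15×47, cost 15·48·47 = 33840; (M1 (M2 M3)): 48×15 by 15×47 → 48×47, cost 48·15·47 = 33840; cumulative 67680; ((M1 (M2 M3)) M4): 48×47 by 47×11 → 48×11, cost 48·47·11 = 24816; cumulative 92496. Total 92496.
Difference: |84720 − 92496| = 7776.

7776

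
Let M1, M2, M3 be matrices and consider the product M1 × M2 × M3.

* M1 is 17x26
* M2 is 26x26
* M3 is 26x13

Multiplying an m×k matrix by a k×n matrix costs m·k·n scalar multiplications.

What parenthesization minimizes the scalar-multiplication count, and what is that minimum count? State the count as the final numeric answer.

(M1 × (M2 × M3)): cost 14534.
((M1 × M2) × M3): cost 17238.
Optimal: (M1 × (M2 × M3)) with cost 14534.

14534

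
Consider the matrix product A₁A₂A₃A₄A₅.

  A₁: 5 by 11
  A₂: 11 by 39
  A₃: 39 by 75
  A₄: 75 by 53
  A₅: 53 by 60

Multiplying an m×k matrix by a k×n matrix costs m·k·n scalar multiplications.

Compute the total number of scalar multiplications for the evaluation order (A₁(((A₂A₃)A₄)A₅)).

114180

(A₂A₃): 11×39 by 39×75 → 11×75, cost 11·39·75 = 32175
((A₂A₃)A₄): 11×75 by 75×53 → 11×53, cost 11·75·53 = 43725; cumulative 75900
(((A₂A₃)A₄)A₅): 11×53 by 53×60 → 11×60, cost 11·53·60 = 34980; cumulative 110880
(A₁(((A₂A₃)A₄)A₅)): 5×11 by 11×60 → 5×60, cost 5·11·60 = 3300; cumulative 114180
Total: 114180 scalar multiplications.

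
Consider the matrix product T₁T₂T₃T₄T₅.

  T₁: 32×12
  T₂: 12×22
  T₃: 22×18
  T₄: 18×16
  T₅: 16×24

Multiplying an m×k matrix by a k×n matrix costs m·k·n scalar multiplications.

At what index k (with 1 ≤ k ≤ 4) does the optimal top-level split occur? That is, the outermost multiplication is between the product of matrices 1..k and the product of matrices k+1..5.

Adjacent pairs: T₁T₂ = 32·12·22 = 8448; T₂T₃ = 12·22·18 = 4752; T₃T₄ = 22·18·16 = 6336; T₄T₅ = 18·16·24 = 6912.
Length 3: T₁..T₃: k=1: 0+4752+32·12·18=11664; k=2: 8448+0+32·22·18=21120 → min 11664 | T₂..T₄: k=2: 0+6336+12·22·16=10560; k=3: 4752+0+12·18·16=8208 → min 8208 | T₃..T₅: k=3: 0+6912+22·18·24=16416; k=4: 6336+0+22·16·24=14784 → min 14784.
Length 4: T₁..T₄: k=1: 0+8208+32·12·16=14352; k=2: 8448+6336+32·22·16=26048; k=3: 11664+0+32·18·16=20880 → min 14352 | T₂..T₅: k=2: 0+14784+12·22·24=21120; k=3: 4752+6912+12·18·24=16848; k=4: 8208+0+12·16·24=12816 → min 12816.
Top-level splits: k=1: (T₁..T₁)·(T₂..T₅) → 0+12816+32·12·24 = 22032; k=2: (T₁..T₂)·(T₃..T₅) → 8448+14784+32·22·24 = 40128; k=3: (T₁..T₃)·(T₄..T₅) → 11664+6912+32·18·24 = 32400; k=4: (T₁..T₄)·(T₅..T₅) → 14352+0+32·16·24 = 26640.
Best split is after T₁, i.e. k = 1.

1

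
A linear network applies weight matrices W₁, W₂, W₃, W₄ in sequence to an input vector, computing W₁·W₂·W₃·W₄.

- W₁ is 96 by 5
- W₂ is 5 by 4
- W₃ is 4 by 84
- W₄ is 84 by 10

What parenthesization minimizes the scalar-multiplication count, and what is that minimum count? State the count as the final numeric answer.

Adjacent pairs: W₁W₂ = 96·5·4 = 1920; W₂W₃ = 5·4·84 = 1680; W₃W₄ = 4·84·10 = 3360.
Length 3: W₁..W₃: k=1: 0+1680+96·5·84=42000; k=2: 1920+0+96·4·84=34176 → min 34176 | W₂..W₄: k=2: 0+3360+5·4·10=3560; k=3: 1680+0+5·84·10=5880 → min 3560.
Length 4: W₁..W₄: k=1: 0+3560+96·5·10=8360; k=2: 1920+3360+96·4·10=9120; k=3: 34176+0+96·84·10=114816 → min 8360.
Optimal parenthesization: (W₁·(W₂·(W₃·W₄))) with cost 8360.

8360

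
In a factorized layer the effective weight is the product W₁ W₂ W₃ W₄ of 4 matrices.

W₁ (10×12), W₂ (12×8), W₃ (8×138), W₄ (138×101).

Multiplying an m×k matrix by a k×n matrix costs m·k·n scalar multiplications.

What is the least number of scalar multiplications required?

120544

Adjacent pairs: W₁W₂ = 10·12·8 = 960; W₂W₃ = 12·8·138 = 13248; W₃W₄ = 8·138·101 = 111504.
Length 3: W₁..W₃: k=1: 0+13248+10·12·138=29808; k=2: 960+0+10·8·138=12000 → min 12000 | W₂..W₄: k=2: 0+111504+12·8·101=121200; k=3: 13248+0+12·138·101=180504 → min 121200.
Length 4: W₁..W₄: k=1: 0+121200+10·12·101=133320; k=2: 960+111504+10·8·101=120544; k=3: 12000+0+10·138·101=151380 → min 120544.
Optimal order: ((W₁ W₂) (W₃ W₄)) with cost 120544.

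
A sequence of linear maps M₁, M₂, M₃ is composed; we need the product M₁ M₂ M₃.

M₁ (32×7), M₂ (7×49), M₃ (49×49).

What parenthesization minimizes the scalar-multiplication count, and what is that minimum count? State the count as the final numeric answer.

(M₁ (M₂ M₃)): cost 27783.
((M₁ M₂) M₃): cost 87808.
Optimal: (M₁ (M₂ M₃)) with cost 27783.

27783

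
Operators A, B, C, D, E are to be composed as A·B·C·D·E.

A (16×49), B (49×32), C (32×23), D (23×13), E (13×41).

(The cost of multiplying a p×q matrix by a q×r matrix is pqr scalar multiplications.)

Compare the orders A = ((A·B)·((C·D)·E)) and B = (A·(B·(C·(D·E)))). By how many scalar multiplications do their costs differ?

Order A = ((A·B)·((C·D)·E)): (A·B): 16×49 by 49×32 → 16×32, cost 16·49·32 = 25088; (C·D): 32×23 by 23×13 → 32×13, cost 32·23·13 = 9568; ((C·D)·E): 32×13 by 13×41 → 32×41, cost 32·13·41 = 17056; cumulative 26624; ((A·B)·((C·D)·E)): 16×32 by 32×41 → 16×41, cost 16·32·41 = 20992; cumulative 72704. Total 72704.
Order B = (A·(B·(C·(D·E)))): (D·E): 23×13 by 13×41 → 23×41, cost 23·13·41 = 12259; (C·(D·E)): 32×23 by 23×41 → 32×41, cost 32·23·41 = 30176; cumulative 42435; (B·(C·(D·E))): 49×32 by 32×41 → 49×41, cost 49·32·41 = 64288; cumulative 106723; (A·(B·(C·(D·E)))): 16×49 by 49×41 → 16×41, cost 16·49·41 = 32144; cumulative 138867. Total 138867.
Difference: |72704 − 138867| = 66163.

66163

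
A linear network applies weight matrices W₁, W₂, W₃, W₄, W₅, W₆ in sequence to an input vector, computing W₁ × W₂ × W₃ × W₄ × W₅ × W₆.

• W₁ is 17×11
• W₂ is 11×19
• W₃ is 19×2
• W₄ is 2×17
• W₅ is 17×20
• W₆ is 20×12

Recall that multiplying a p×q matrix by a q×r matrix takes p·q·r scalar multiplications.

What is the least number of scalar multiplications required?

2360

Adjacent pairs: W₁W₂ = 17·11·19 = 3553; W₂W₃ = 11·19·2 = 418; W₃W₄ = 19·2·17 = 646; W₄W₅ = 2·17·20 = 680; W₅W₆ = 17·20·12 = 4080.
Length 3: W₁..W₃: k=1: 0+418+17·11·2=792; k=2: 3553+0+17·19·2=4199 → min 792 | W₂..W₄: k=2: 0+646+11·19·17=4199; k=3: 418+0+11·2·17=792 → min 792 | W₃..W₅: k=3: 0+680+19·2·20=1440; k=4: 646+0+19·17·20=7106 → min 1440 | W₄..W₆: k=4: 0+4080+2·17·12=4488; k=5: 680+0+2·20·12=1160 → min 1160.
Length 4: W₁..W₄: k=1: 0+792+17·11·17=3971; k=2: 3553+646+17·19·17=9690; k=3: 792+0+17·2·17=1370 → min 1370 | W₂..W₅: k=2: 0+1440+11·19·20=5620; k=3: 418+680+11·2·20=1538; k=4: 792+0+11·17·20=4532 → min 1538 | W₃..W₆: k=3: 0+1160+19·2·12=1616; k=4: 646+4080+19·17·12=8602; k=5: 1440+0+19·20·12=6000 → min 1616.
Length 5: W₁..W₅: k=1: 0+1538+17·11·20=5278; k=2: 3553+1440+17·19·20=11453; k=3: 792+680+17·2·20=2152; k=4: 1370+0+17·17·20=7150 → min 2152 | W₂..W₆: k=2: 0+1616+11·19·12=4124; k=3: 418+1160+11·2·12=1842; k=4: 792+4080+11·17·12=7116; k=5: 1538+0+11·20·12=4178 → min 1842.
Length 6: W₁..W₆: k=1: 0+1842+17·11·12=4086; k=2: 3553+1616+17·19·12=9045; k=3: 792+1160+17·2·12=2360; k=4: 1370+4080+17·17·12=8918; k=5: 2152+0+17·20·12=6232 → min 2360.
Optimal order: ((W₁ × (W₂ × W₃)) × ((W₄ × W₅) × W₆)) with cost 2360.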